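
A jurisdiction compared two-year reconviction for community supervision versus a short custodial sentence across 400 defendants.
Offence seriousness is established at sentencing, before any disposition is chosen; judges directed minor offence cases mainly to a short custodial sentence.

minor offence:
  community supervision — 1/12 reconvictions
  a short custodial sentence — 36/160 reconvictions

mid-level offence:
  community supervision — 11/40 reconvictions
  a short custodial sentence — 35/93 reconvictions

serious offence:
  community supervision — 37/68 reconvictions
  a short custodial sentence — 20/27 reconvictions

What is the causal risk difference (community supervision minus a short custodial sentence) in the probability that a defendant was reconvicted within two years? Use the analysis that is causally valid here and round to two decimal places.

-0.14

The offence seriousness-specific comparison favours community supervision throughout, but the pooled figures favour a short custodial sentence. The question is whether to condition on offence seriousness.
The imbalance in offence seriousness arose from how defendants were allocated, not from anything the disposition did; and offence seriousness independently affects the outcome. The pooled gap is confounded — condition on offence seriousness.
Adjusting over the population distribution of offence seriousness: 0.430·(0.083−0.225) + 0.333·(0.275−0.376) + 0.237·(0.544−0.741) = -0.141.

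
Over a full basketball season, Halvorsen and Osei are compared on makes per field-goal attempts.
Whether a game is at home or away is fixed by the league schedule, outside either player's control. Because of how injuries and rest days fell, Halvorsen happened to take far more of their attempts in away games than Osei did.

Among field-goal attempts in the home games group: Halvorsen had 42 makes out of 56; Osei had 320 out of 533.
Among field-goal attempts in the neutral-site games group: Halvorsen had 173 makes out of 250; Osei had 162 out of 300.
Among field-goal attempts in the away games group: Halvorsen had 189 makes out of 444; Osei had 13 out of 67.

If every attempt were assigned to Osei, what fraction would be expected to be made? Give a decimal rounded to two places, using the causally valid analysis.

Game venue is set before the player has any effect — it is not caused by the player — and it independently drives the outcome. That makes it a confounder, so the causal comparison is within game venue levels.
Standardising Osei to the population game venue mix: 0.357·320/533 + 0.333·162/300 + 0.310·13/67 = 0.454.

0.45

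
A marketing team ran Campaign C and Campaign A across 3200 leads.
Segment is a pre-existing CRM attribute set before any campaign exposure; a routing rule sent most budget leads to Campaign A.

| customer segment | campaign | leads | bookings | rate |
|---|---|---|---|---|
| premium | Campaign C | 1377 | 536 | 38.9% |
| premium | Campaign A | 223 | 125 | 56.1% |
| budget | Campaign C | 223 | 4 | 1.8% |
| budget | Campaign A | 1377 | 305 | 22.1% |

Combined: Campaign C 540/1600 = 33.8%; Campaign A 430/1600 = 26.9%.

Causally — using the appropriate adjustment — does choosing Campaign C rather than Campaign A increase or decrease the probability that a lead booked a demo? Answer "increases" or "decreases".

decreases

The imbalance in customer segment arose from how leads were allocated, not from anything the campaign did; and customer segment independently affects the outcome. The pooled gap is confounded — condition on customer segment.
Within each level — premium: 38.9% vs 56.1%; budget: 1.8% vs 22.1% — Campaign A is higher every time.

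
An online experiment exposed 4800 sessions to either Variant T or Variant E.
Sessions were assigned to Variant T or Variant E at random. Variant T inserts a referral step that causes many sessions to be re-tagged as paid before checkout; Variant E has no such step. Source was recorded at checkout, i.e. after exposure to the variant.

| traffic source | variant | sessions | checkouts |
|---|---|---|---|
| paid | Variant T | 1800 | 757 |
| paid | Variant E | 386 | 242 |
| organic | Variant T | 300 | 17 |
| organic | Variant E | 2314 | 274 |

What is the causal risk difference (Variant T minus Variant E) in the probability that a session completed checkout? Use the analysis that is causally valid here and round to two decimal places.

Traffic source is recorded after the variant and is itself shifted by it — it sits on the causal path from variant to outcome. Conditioning on a mediator would strip out part of the effect we want; the pooled comparison gives the total causal effect.
The causal difference is the pooled difference: 0.369 − 0.191 = +0.177.

+0.18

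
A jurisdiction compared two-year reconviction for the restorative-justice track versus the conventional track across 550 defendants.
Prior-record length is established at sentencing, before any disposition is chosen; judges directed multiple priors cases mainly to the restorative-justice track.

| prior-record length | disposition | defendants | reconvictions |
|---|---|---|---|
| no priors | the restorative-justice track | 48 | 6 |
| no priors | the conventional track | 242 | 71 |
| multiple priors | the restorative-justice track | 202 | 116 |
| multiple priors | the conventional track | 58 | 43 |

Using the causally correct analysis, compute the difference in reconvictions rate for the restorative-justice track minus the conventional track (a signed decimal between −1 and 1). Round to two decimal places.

The stratified and pooled comparisons disagree (the restorative-justice track wins within each prior-record length; the conventional track wins overall), so the answer turns on the causal role of prior-record length.
The imbalance in prior-record length arose from how defendants were allocated, not from anything the disposition did; and prior-record length independently affects the outcome. The pooled gap is confounded — condition on prior-record length.
Adjusting over the population distribution of prior-record length: 0.527·(0.125−0.293) + 0.473·(0.574−0.741) = -0.168.

-0.17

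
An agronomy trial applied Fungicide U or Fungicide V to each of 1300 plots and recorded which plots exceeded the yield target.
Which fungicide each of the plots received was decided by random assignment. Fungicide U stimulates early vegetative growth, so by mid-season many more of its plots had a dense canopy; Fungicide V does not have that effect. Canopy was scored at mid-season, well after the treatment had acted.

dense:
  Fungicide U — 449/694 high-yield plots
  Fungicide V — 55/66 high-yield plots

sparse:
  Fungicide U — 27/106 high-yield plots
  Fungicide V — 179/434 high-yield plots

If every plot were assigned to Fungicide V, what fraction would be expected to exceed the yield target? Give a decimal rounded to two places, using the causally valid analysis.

Fungicide V is higher inside every mid-season canopy stratum but Fungicide U is higher in aggregate. Whether to stratify depends on how mid-season canopy relates to the fungicide.
Because the fungicide influences mid-season canopy, mid-season canopy is a post-treatment mediator, not a confounder. Stratifying on it would bias the estimate; the causal effect is the crude pooled difference.
So P(outcome | do(Fungicide V)) is just the pooled rate for Fungicide V: 234/500 = 0.468.

0.47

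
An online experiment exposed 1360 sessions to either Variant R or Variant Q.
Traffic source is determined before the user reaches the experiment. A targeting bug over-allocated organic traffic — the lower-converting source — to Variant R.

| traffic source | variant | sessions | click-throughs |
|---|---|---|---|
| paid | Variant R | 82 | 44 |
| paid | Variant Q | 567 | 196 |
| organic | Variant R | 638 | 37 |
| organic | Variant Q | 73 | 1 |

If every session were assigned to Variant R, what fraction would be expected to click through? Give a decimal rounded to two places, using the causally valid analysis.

0.29

Since traffic source is a pre-existing factor (not a product of the variant) and it affects the outcome on its own, it is a confounder. The stratified rates, not the pooled rate, identify the causal effect.
Standardising Variant R to the population traffic source mix: 0.477·44/82 + 0.523·37/638 = 0.286.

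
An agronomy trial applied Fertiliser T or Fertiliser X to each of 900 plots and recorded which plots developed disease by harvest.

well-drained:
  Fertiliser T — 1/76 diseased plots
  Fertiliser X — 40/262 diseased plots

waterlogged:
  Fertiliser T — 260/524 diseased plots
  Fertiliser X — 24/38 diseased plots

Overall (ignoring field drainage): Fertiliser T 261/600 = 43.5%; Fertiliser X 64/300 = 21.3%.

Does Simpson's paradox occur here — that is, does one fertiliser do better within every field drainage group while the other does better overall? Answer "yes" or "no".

yes

Within each field drainage level (well-drained 1.3% vs 15.3%; waterlogged 49.6% vs 63.2%), Fertiliser T has the lower rate every time. Pooled: 43.5% vs 21.3% — Fertiliser X has the lower rate overall. The two comparisons disagree.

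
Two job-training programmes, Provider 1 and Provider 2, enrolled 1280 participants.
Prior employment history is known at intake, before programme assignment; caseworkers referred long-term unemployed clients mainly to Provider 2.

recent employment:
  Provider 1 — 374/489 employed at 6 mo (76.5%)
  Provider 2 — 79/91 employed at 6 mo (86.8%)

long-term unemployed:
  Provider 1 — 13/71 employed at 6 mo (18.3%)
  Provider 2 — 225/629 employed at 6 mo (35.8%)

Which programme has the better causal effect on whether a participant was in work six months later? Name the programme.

Provider 2

The stratified and pooled comparisons disagree (Provider 2 wins within each prior employment history; Provider 1 wins overall), so the answer turns on the causal role of prior employment history.
Prior employment history is set before the programme has any effect — it is not caused by the programme — and it independently drives the outcome. That makes it a confounder, so the causal comparison is within prior employment history levels.
Within each level — recent employment: 76.5% vs 86.8%; long-term unemployed: 18.3% vs 35.8% — Provider 2 is higher every time.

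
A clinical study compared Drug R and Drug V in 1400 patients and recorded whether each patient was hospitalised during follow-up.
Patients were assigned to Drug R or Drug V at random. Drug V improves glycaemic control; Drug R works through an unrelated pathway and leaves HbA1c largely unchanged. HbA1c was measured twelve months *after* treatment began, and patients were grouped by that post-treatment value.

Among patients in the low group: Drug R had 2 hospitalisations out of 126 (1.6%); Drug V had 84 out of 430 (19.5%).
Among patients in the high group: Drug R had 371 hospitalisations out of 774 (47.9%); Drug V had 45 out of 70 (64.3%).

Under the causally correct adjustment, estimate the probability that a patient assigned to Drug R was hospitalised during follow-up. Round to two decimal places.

0.41

Stratifying would compare drugs among patients the drugs themselves sorted into HbA1c groups — a form of selection on an intermediate. The unconditioned pooled rates give the total causal effect.
So P(outcome | do(Drug R)) is just the pooled rate for Drug R: 373/900 = 0.414.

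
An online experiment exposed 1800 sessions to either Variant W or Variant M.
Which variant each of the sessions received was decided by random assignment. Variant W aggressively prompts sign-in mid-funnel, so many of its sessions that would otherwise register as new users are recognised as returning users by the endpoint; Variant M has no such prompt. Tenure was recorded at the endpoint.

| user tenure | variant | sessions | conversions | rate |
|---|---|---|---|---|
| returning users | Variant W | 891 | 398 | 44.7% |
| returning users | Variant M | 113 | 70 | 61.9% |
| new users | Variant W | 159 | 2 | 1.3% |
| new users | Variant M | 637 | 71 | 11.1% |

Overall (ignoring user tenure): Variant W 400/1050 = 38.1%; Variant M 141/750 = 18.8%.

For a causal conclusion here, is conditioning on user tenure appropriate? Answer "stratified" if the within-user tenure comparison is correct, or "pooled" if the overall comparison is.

pooled

Within every user tenure level Variant M has the higher rate, yet pooled Variant W does — Simpson's reversal.
Stratifying would compare variants among sessions the variants themselves sorted into user tenure groups — a form of selection on an intermediate. The unconditioned pooled rates give the total causal effect.
Pooled: Variant W 38.1% vs Variant M 18.8%; Variant W is higher overall.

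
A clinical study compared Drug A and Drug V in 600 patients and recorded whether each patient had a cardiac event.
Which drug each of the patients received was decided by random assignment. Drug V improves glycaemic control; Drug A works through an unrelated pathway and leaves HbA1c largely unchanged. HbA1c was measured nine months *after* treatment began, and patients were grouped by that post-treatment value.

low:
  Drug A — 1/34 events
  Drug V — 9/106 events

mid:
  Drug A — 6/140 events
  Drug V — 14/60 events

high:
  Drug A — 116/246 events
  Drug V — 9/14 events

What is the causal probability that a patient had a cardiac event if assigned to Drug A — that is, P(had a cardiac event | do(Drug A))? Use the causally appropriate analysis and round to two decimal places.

Because the drug influences HbA1c, HbA1c is a post-treatment mediator, not a confounder. Stratifying on it would bias the estimate; the causal effect is the crude pooled difference.
So P(outcome | do(Drug A)) is just the pooled rate for Drug A: 123/420 = 0.293.

0.29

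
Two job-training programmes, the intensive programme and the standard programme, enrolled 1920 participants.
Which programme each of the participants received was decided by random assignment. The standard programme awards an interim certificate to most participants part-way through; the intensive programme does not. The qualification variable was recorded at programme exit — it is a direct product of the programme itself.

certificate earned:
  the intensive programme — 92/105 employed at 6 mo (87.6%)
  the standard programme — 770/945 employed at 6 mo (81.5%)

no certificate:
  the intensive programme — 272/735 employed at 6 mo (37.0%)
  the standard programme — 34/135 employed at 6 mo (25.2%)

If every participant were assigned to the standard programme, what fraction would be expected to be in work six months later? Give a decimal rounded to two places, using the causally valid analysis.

0.74

Qualification attained during the programme here is a post-treatment variable shaped by the programme; conditioning on it would introduce bias rather than remove it. The overall comparison is the causal one.
So P(outcome | do(the standard programme)) is just the pooled rate for the standard programme: 804/1080 = 0.744.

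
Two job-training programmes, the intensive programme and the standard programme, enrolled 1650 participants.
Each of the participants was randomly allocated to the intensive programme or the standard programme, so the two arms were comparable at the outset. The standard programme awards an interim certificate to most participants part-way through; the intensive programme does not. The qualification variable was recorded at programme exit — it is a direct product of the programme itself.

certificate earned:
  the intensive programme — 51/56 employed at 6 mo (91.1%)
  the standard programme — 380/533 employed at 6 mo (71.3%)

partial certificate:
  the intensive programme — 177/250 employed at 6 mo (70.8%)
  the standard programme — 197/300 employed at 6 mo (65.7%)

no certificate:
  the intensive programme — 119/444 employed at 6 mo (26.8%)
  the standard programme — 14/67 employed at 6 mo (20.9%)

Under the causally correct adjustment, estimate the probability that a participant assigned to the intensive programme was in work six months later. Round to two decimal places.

0.46

Within every qualification attained during the programme level the intensive programme has the higher rate, yet pooled the standard programme does — Simpson's reversal.
Stratifying would compare programmes among participants the programmes themselves sorted into qualification attained during the programme groups — a form of selection on an intermediate. The unconditioned pooled rates give the total causal effect.
So P(outcome | do(the intensive programme)) is just the pooled rate for the intensive programme: 347/750 = 0.463.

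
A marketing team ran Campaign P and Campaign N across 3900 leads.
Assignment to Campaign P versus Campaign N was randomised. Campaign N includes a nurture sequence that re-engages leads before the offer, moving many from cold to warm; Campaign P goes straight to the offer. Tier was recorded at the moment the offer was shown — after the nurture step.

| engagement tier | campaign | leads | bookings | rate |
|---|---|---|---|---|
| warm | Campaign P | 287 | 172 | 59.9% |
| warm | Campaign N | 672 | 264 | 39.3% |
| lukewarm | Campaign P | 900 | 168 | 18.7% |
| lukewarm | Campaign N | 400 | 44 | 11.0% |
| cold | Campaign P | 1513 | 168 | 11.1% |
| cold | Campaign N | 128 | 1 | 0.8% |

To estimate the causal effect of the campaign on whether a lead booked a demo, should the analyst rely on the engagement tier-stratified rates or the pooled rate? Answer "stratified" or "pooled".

pooled

Campaign P is higher inside every engagement tier stratum but Campaign N is higher in aggregate. Whether to stratify depends on how engagement tier relates to the campaign.
Because the campaign influences engagement tier, engagement tier is a post-treatment mediator, not a confounder. Stratifying on it would bias the estimate; the causal effect is the crude pooled difference.
Pooled: Campaign P 18.8% vs Campaign N 25.8%; Campaign N is higher overall.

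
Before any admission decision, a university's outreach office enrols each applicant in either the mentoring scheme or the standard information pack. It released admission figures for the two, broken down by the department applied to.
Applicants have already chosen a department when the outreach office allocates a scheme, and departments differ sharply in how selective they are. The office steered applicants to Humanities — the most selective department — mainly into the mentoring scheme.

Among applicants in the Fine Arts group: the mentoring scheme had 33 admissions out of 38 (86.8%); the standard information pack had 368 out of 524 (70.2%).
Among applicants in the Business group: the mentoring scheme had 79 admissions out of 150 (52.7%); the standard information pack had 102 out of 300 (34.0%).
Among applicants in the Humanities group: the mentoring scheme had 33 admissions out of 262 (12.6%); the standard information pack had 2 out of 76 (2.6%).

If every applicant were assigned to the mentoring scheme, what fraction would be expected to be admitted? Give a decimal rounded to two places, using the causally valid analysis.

the mentoring scheme is higher inside every department stratum but the standard information pack is higher in aggregate. Whether to stratify depends on how department relates to the outreach scheme.
Here department is a common cause — it drives both which outreach scheme a case falls under and the outcome. The crude comparison mixes populations; the stratum-specific rates are the causally relevant ones.
Standardising the mentoring scheme to the population department mix: 0.416·33/38 + 0.333·79/150 + 0.250·33/262 = 0.569.

0.57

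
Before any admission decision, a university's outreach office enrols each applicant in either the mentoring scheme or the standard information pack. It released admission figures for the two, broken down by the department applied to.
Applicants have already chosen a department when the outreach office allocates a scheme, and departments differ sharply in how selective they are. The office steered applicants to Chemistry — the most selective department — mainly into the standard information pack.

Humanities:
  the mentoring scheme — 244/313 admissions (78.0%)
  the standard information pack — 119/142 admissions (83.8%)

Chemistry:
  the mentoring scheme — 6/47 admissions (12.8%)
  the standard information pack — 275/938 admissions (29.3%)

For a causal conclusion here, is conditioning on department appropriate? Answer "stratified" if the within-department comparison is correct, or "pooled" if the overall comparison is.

Department is set before the outreach scheme has any effect — it is not caused by the outreach scheme — and it independently drives the outcome. That makes it a confounder, so the causal comparison is within department levels.
Within each level — Humanities: 78.0% vs 83.8%; Chemistry: 12.8% vs 29.3% — the standard information pack is higher every time.

stratified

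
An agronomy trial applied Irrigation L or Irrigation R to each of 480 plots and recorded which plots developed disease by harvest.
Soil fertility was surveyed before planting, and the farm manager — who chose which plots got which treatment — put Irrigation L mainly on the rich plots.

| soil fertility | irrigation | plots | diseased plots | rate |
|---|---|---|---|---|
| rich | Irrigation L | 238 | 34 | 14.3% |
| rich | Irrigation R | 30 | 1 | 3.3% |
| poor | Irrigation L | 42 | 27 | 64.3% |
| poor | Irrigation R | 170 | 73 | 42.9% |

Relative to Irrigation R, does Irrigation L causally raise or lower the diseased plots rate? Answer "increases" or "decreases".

increases

Irrigation R is lower inside every soil fertility stratum but Irrigation L is lower in aggregate. Whether to stratify depends on how soil fertility relates to the irrigation.
The imbalance in soil fertility arose from how plots were allocated, not from anything the irrigation did; and soil fertility independently affects the outcome. The pooled gap is confounded — condition on soil fertility.
Within each level — rich: 14.3% vs 3.3%; poor: 64.3% vs 42.9% — Irrigation R is lower every time.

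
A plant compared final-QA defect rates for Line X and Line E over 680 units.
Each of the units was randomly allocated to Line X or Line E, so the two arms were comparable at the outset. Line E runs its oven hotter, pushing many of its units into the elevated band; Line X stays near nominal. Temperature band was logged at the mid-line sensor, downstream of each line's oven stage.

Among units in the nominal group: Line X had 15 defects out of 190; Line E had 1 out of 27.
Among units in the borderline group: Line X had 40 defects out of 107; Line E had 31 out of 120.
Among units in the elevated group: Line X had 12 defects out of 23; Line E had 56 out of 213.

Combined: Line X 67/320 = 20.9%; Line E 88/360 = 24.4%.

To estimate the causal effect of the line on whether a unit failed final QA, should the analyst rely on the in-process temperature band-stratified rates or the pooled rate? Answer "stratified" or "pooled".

pooled

Line E is lower inside every in-process temperature band stratum but Line X is lower in aggregate. Whether to stratify depends on how in-process temperature band relates to the line.
In-process temperature band lies on the pathway line → in-process temperature band → outcome, so adjusting for it blocks the indirect effect. For the total causal effect of line, use the unadjusted pooled rates.
Pooled: Line X 20.9% vs Line E 24.4%; Line X is lower overall.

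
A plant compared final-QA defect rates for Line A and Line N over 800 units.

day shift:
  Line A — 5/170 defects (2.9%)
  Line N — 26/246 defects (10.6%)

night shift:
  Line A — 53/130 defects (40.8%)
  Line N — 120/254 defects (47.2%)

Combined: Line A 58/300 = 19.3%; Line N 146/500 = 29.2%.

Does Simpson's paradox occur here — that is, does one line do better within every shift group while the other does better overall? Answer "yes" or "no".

no

Within each shift level (day shift 2.9% vs 10.6%; night shift 40.8% vs 47.2%), Line A has the lower rate every time. Pooled: 19.3% vs 29.2% — Line A has the lower rate overall. They agree.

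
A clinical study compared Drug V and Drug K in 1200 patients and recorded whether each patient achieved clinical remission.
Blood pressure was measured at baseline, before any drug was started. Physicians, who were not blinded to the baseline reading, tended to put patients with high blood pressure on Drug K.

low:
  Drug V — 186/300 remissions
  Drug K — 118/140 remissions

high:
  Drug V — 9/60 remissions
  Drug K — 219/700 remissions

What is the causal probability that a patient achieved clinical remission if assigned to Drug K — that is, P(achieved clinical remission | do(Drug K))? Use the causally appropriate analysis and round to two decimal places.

Blood pressure differs across drugs for reasons unrelated to any effect of the drug itself, and it separately predicts the outcome — a classic confounder. We must compare within blood pressure levels.
Standardising Drug K to the population blood pressure mix: 0.367·118/140 + 0.633·219/700 = 0.507.

0.51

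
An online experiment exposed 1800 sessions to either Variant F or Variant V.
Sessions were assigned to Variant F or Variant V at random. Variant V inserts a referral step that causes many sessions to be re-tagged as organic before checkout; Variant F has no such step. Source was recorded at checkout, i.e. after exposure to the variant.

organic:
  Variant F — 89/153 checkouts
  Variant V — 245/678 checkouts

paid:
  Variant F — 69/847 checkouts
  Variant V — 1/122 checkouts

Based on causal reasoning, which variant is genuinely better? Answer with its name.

Variant V

Within every traffic source level Variant F has the higher rate, yet pooled Variant V does — Simpson's reversal.
Traffic source here is a post-treatment variable shaped by the variant; conditioning on it would introduce bias rather than remove it. The overall comparison is the causal one.
Pooled: Variant F 15.8% vs Variant V 30.8%; Variant V is higher overall.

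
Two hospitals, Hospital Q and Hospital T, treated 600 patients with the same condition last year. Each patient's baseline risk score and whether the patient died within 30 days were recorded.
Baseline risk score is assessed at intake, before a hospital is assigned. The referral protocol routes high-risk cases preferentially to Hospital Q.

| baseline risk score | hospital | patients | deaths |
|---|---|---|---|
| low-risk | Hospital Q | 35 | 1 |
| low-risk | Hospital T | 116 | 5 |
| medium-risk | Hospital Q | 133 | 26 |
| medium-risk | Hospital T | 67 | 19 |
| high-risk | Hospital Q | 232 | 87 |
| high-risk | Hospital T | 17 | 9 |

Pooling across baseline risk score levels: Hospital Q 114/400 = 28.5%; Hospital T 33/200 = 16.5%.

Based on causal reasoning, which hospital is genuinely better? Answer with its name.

Hospital Q

The imbalance in baseline risk score arose from how patients were allocated, not from anything the hospital did; and baseline risk score independently affects the outcome. The pooled gap is confounded — condition on baseline risk score.
Within each level — low-risk: 2.9% vs 4.3%; medium-risk: 19.5% vs 28.4%; high-risk: 37.5% vs 52.9% — Hospital Q is lower every time.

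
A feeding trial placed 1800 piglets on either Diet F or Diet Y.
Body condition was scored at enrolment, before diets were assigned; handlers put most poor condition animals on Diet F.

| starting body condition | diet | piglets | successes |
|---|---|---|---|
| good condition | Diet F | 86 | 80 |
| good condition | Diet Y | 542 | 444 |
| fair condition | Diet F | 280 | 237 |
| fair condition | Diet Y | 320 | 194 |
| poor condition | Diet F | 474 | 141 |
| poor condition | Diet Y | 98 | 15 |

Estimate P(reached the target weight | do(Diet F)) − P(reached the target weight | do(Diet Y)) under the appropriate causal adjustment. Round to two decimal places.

The stratified and pooled comparisons disagree (Diet F wins within each starting body condition; Diet Y wins overall), so the answer turns on the causal role of starting body condition.
Here starting body condition is a common cause — it drives both which diet a case falls under and the outcome. The crude comparison mixes populations; the stratum-specific rates are the causally relevant ones.
Adjusting over the population distribution of starting body condition: 0.349·(0.930−0.819) + 0.333·(0.846−0.606) + 0.318·(0.297−0.153) = +0.165.

+0.16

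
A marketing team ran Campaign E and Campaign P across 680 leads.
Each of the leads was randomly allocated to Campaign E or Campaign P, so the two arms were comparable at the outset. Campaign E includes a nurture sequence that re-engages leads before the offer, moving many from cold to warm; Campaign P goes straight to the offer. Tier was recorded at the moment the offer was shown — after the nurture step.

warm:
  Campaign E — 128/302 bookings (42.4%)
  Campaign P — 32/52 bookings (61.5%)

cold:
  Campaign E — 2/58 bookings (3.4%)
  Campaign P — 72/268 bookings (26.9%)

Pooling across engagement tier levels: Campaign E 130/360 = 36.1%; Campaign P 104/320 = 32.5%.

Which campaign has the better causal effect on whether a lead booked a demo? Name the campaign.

The engagement tier-specific comparison favours Campaign P throughout, but the pooled figures favour Campaign E. The question is whether to condition on engagement tier.
Engagement tier lies on the pathway campaign → engagement tier → outcome, so adjusting for it blocks the indirect effect. For the total causal effect of campaign, use the unadjusted pooled rates.
Pooled: Campaign E 36.1% vs Campaign P 32.5%; Campaign E is higher overall.

Campaign E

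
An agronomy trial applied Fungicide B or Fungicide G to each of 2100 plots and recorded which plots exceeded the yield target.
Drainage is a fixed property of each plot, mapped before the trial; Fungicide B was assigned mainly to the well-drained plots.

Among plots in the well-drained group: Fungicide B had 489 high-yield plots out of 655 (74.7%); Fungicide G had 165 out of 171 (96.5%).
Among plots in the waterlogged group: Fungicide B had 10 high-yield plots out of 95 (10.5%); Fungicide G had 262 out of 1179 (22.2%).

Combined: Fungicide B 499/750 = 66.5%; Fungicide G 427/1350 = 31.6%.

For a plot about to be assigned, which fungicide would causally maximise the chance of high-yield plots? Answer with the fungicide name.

Fungicide G

Field drainage is set before the fungicide has any effect — it is not caused by the fungicide — and it independently drives the outcome. That makes it a confounder, so the causal comparison is within field drainage levels.
Within each level — well-drained: 74.7% vs 96.5%; waterlogged: 10.5% vs 22.2% — Fungicide G is higher every time.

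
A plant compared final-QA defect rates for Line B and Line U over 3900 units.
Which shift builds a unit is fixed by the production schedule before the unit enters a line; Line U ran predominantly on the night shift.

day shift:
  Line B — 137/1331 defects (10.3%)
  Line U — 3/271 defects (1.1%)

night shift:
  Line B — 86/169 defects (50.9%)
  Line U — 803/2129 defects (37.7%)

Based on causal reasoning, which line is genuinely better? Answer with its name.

Within every shift level Line U has the lower rate, yet pooled Line B does — Simpson's reversal.
Shift satisfies the back-door criterion: it is not a descendant of the line, and it blocks the spurious path from line to outcome. Adjusting for it (i.e., using the within-shift rates) gives the causal effect.
Within each level — day shift: 10.3% vs 1.1%; night shift: 50.9% vs 37.7% — Line U is lower every time.

Line U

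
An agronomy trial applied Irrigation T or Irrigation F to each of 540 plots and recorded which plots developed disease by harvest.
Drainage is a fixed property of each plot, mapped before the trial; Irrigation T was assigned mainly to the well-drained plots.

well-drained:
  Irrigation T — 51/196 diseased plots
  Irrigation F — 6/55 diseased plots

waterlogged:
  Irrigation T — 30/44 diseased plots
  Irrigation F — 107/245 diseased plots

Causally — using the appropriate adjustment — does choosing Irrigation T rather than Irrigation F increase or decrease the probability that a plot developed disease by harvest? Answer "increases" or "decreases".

increases

Field drainage is set before the irrigation has any effect — it is not caused by the irrigation — and it independently drives the outcome. That makes it a confounder, so the causal comparison is within field drainage levels.
Within each level — well-drained: 26.0% vs 10.9%; waterlogged: 68.2% vs 43.7% — Irrigation F is lower every time.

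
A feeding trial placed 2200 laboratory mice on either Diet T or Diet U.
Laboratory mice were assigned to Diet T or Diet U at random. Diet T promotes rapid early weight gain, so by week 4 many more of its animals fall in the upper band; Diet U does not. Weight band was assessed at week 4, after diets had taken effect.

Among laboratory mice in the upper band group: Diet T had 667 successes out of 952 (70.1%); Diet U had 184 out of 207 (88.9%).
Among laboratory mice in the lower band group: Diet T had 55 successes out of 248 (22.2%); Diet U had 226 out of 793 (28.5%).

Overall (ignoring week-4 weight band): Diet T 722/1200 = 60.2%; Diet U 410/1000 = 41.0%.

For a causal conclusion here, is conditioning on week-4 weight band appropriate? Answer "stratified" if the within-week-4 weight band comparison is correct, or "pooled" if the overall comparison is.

pooled

The week-4 weight band-specific comparison favours Diet U throughout, but the pooled figures favour Diet T. The question is whether to condition on week-4 weight band.
Week-4 weight band is downstream of the diet. One should not condition on a consequence of treatment, so the overall rates are the right comparison.
Pooled: Diet T 60.2% vs Diet U 41.0%; Diet T is higher overall.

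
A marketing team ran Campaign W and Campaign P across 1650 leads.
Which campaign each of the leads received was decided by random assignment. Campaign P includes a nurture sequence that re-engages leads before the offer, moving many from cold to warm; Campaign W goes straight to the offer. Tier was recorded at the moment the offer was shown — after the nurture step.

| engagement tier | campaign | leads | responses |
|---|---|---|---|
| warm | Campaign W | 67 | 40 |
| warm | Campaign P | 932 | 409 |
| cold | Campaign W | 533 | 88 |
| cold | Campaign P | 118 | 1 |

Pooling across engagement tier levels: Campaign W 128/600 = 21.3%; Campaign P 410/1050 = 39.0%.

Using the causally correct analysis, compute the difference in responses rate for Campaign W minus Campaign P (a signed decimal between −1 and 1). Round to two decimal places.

Engagement tier here is a post-treatment variable shaped by the campaign; conditioning on it would introduce bias rather than remove it. The overall comparison is the causal one.
The causal difference is the pooled difference: 0.213 − 0.390 = -0.177.

-0.18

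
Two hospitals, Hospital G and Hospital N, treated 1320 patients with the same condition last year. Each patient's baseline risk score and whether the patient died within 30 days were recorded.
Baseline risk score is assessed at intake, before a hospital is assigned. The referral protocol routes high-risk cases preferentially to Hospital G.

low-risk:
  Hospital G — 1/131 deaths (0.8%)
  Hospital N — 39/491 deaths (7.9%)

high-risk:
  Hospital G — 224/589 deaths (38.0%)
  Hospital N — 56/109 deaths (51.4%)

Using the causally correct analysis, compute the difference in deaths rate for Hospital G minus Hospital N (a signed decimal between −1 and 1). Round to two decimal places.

-0.10

Baseline risk score satisfies the back-door criterion: it is not a descendant of the hospital, and it blocks the spurious path from hospital to outcome. Adjusting for it (i.e., using the within-baseline risk score rates) gives the causal effect.
Adjusting over the population distribution of baseline risk score: 0.471·(0.008−0.079) + 0.529·(0.380−0.514) = -0.104.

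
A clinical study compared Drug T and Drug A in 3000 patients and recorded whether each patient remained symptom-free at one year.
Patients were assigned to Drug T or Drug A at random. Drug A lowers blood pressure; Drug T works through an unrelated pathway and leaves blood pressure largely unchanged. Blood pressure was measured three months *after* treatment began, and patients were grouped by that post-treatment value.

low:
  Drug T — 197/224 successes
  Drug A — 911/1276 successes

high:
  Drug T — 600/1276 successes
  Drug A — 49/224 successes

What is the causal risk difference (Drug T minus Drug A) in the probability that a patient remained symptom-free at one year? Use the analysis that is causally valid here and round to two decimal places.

-0.11

Drug T is higher inside every blood pressure stratum but Drug A is higher in aggregate. Whether to stratify depends on how blood pressure relates to the drug.
Because the drug influences blood pressure, blood pressure is a post-treatment mediator, not a confounder. Stratifying on it would bias the estimate; the causal effect is the crude pooled difference.
The causal difference is the pooled difference: 0.531 − 0.640 = -0.109.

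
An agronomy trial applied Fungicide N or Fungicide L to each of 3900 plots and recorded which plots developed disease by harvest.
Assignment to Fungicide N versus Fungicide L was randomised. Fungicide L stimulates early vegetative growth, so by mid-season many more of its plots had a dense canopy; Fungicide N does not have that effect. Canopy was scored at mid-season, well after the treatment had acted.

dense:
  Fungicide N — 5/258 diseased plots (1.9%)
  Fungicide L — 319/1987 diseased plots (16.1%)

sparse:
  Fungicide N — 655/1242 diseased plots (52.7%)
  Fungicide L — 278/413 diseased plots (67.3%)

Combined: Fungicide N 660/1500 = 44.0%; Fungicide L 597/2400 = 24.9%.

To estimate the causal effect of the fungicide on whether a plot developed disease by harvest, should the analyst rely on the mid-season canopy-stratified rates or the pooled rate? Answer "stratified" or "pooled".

Because the fungicide influences mid-season canopy, mid-season canopy is a post-treatment mediator, not a confounder. Stratifying on it would bias the estimate; the causal effect is the crude pooled difference.
Pooled: Fungicide N 44.0% vs Fungicide L 24.9%; Fungicide L is lower overall.

pooled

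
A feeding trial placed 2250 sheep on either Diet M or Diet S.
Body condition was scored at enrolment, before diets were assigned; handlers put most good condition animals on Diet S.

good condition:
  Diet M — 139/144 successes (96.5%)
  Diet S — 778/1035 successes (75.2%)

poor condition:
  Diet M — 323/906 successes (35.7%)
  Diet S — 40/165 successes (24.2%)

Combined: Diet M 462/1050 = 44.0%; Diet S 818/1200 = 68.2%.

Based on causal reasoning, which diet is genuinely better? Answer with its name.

The imbalance in starting body condition arose from how sheep were allocated, not from anything the diet did; and starting body condition independently affects the outcome. The pooled gap is confounded — condition on starting body condition.
Within each level — good condition: 96.5% vs 75.2%; poor condition: 35.7% vs 24.2% — Diet M is higher every time.

Diet M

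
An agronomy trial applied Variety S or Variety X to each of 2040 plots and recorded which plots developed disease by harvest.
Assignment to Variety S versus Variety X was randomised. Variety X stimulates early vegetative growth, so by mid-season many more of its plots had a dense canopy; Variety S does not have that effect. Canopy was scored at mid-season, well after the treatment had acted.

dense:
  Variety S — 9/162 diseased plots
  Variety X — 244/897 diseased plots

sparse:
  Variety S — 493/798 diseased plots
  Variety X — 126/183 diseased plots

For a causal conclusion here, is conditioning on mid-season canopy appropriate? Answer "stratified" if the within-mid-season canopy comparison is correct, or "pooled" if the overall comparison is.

pooled

Because the variety influences mid-season canopy, mid-season canopy is a post-treatment mediator, not a confounder. Stratifying on it would bias the estimate; the causal effect is the crude pooled difference.
Pooled: Variety S 52.3% vs Variety X 34.3%; Variety X is lower overall.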